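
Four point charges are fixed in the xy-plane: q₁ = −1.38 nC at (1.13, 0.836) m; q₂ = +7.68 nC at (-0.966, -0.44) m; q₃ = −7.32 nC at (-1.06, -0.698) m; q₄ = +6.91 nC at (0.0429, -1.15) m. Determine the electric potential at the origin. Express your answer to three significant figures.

The total potential is the scalar sum of each charge's contribution, V = Σ kqᵢ/rᵢ.
Distances from the field point to each charge: r₁ = 1.41 m, r₂ = 1.06 m, r₃ = 1.27 m, r₄ = 1.15 m.
V = k[(-1.38×10⁻⁹)/(1.41) + (7.68×10⁻⁹)/(1.06) + (-7.32×10⁻⁹)/(1.27) + (6.91×10⁻⁹)/(1.15)] = 58.3 V.

58.3 V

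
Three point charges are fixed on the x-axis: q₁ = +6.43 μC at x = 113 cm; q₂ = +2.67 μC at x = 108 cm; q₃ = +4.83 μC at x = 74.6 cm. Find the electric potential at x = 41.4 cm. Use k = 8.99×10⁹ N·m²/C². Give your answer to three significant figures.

2.48×10⁵ V

The total potential is the scalar sum of each charge's contribution, V = Σ kqᵢ/rᵢ.
Distances from the field point to each charge: r₁ = 0.716 m, r₂ = 0.666 m, r₃ = 0.332 m.
V = k[(6.43×10⁻⁶)/(0.716) + (2.67×10⁻⁶)/(0.666) + (4.83×10⁻⁶)/(0.332)] = 2.48×10⁵ V.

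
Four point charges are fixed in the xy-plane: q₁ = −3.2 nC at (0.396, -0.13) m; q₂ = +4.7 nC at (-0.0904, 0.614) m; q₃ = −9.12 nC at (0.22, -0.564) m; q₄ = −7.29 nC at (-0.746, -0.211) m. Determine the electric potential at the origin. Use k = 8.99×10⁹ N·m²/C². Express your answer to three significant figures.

-221 V

The total potential is the scalar sum of each charge's contribution, V = Σ kqᵢ/rᵢ.
Distances from the field point to each charge: r₁ = 0.417 m, r₂ = 0.621 m, r₃ = 0.605 m, r₄ = 0.775 m.
V = k[(-3.20×10⁻⁹)/(0.417) + (4.70×10⁻⁹)/(0.621) + (-9.12×10⁻⁹)/(0.605) + (-7.29×10⁻⁹)/(0.775)] = -221 V.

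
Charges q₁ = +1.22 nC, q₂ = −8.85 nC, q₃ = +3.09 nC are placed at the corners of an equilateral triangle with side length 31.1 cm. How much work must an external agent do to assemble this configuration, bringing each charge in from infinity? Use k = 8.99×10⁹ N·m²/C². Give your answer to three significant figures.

The work to assemble the configuration equals its total potential energy, U = Σ kqᵢqⱼ/rᵢⱼ over all pairs.
All three pair separations equal the side length, 0.311 m.
U = (-3.12×10⁻⁷) + (1.09×10⁻⁷) + (-7.90×10⁻⁷) = -9.94×10⁻⁷ J.

-9.94×10⁻⁷ J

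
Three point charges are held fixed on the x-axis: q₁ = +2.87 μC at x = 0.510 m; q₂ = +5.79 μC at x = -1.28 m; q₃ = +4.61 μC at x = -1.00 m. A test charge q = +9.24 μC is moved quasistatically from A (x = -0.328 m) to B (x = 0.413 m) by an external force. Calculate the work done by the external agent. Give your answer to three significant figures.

For quasistatic motion the external work equals the change in potential energy: W_ext = qΔV = q(V_B − V_A).
At A: distances to the source charges are 0.838 m, 0.952 m, 0.672 m; V_A = Σ kqᵢ/rᵢ = 1.47×10⁵ V.
At B: distances to the source charges are 0.0970 m, 1.69 m, 1.41 m; V_B = Σ kqᵢ/rᵢ = 3.26×10⁵ V.
ΔV = V_B − V_A = 1.79×10⁵ V.
W_ext = qΔV = (9.24×10⁻⁶ C)(1.79×10⁵ V) = 1.65 J.

1.65 J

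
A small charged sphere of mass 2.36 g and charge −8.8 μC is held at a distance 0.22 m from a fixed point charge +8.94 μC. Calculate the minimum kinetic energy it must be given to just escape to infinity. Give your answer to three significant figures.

3.21 J

To just escape, total mechanical energy must reach zero at infinity: ½mv²_min + U = 0, so ½mv²_min = −U = |kQq|/r.
|U| = |kQq|/r = (8.99×10⁹ N·m²/C²)(8.94×10⁻⁶)(8.80×10⁻⁶)/(0.220) = 3.21 J.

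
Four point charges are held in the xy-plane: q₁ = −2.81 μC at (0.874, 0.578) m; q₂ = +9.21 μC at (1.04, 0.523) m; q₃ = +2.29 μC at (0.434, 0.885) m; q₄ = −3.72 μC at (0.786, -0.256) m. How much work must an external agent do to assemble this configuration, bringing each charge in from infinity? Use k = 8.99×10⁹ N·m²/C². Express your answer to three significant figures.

-1.50 J

The work to assemble the configuration equals its total potential energy, U = Σ kqᵢqⱼ/rᵢⱼ over all pairs.
Pair separations: r₁₂ = 0.175 m, r₁₃ = 0.537 m, r₁₄ = 0.839 m, r₂₃ = 0.706 m, r₂₄ = 0.819 m, r₃₄ = 1.19 m.
Summing all 6 pair terms gives U = -1.50 J.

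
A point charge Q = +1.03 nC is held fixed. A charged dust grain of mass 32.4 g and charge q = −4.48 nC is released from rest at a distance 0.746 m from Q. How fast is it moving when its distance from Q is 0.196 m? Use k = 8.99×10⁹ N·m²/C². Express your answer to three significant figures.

3.10×10⁻³ m/s

Only the electrostatic force acts, so mechanical energy is conserved: ½mv² = U₁ − U₂ = kQq(1/r₁ − 1/r₂).
U₁ − U₂ = (8.99×10⁹ N·m²/C²)(1.03×10⁻⁹ C)(-4.48×10⁻⁹ C)(1/0.746 − 1/0.196) = 1.56×10⁻⁷ J.
v = √(2·1.56×10⁻⁷/0.0324) = 3.10×10⁻³ m/s.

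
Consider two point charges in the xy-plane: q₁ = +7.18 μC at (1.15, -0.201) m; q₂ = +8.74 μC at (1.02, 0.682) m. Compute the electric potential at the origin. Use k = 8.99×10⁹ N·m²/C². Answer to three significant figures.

Electric potential is a scalar, so the contributions from each charge add algebraically: V = Σ kqᵢ/rᵢ.
Distances from the field point to each charge: r₁ = 1.17 m, r₂ = 1.23 m.
V = k[(7.18×10⁻⁶)/(1.17) + (8.74×10⁻⁶)/(1.23)] = 1.19×10⁵ V.

1.19×10⁵ V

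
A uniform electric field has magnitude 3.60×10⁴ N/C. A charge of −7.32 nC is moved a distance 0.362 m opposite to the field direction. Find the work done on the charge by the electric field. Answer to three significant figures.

The potential change for a displacement 0.362 m opposite to the field direction is ΔV = +Ed = 1.30×10⁴ V.
W_field = −qΔV = 9.54×10⁻⁵ J.

9.54×10⁻⁵ J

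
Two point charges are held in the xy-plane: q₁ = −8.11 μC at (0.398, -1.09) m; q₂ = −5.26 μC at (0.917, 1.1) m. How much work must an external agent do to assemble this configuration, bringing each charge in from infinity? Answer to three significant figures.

The assembly work is the sum of pairwise potential energies, U = Σ_{i<j} kqᵢqⱼ/rᵢⱼ.
Pair separations: r₁₂ = 2.25 m.
U = (0.170) = 0.170 J.

0.170 J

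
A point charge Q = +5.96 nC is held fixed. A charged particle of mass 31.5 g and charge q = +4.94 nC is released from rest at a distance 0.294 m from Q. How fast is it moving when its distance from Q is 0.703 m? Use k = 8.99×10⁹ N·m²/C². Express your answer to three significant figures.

Only the electrostatic force acts, so mechanical energy is conserved: ½mv² = U₁ − U₂ = kQq(1/r₁ − 1/r₂).
U₁ − U₂ = (8.99×10⁹ N·m²/C²)(5.96×10⁻⁹ C)(4.94×10⁻⁹ C)(1/0.294 − 1/0.703) = 5.24×10⁻⁷ J.
v = √(2·5.24×10⁻⁷/0.0315) = 5.77×10⁻³ m/s.

5.77×10⁻³ m/s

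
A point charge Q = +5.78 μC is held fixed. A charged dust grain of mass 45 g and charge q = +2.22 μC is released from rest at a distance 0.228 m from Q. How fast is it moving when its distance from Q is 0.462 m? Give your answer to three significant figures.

3.37 m/s

Only the electrostatic force acts, so mechanical energy is conserved: ½mv² = U₁ − U₂ = kQq(1/r₁ − 1/r₂).
U₁ − U₂ = (8.99×10⁹ N·m²/C²)(5.78×10⁻⁶ C)(2.22×10⁻⁶ C)(1/0.228 − 1/0.462) = 0.256 J.
v = √(2·0.256/0.0450) = 3.37 m/s.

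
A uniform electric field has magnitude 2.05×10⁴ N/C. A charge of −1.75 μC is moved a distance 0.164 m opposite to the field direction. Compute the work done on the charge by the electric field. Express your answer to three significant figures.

The potential change for a displacement 0.164 m opposite to the field direction is ΔV = +Ed = 3360 V.
W_field = −qΔV = 5.88×10⁻³ J.

5.88×10⁻³ J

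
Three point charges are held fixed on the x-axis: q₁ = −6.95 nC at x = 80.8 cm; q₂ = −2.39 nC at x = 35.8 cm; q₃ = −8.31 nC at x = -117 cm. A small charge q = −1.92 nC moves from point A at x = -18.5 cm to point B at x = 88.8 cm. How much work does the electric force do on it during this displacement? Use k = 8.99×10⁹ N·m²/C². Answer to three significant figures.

The work done by the electric force is W_field = −ΔU = −q(V_B − V_A) = q(V_A − V_B).
At A: distances to the source charges are 0.993 m, 0.543 m, 0.985 m; V_A = Σ kqᵢ/rᵢ = -178 V.
At B: distances to the source charges are 0.0800 m, 0.530 m, 2.06 m; V_B = Σ kqᵢ/rᵢ = -858 V.
ΔV = V_B − V_A = -680 V.
W_field = −qΔV = −(-1.92×10⁻⁹ C)(-680 V) = -1.30×10⁻⁶ J.

-1.30×10⁻⁶ J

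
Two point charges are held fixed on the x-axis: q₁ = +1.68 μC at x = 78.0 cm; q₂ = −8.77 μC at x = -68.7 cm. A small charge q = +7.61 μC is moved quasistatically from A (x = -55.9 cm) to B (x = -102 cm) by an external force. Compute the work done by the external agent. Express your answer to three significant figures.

2.86 J

For quasistatic motion the external work equals the change in potential energy: W_ext = qΔV = q(V_B − V_A).
At A: distances to the source charges are 1.34 m, 0.128 m; V_A = Σ kqᵢ/rᵢ = -6.05×10⁵ V.
At B: distances to the source charges are 1.80 m, 0.333 m; V_B = Σ kqᵢ/rᵢ = -2.28×10⁵ V.
ΔV = V_B − V_A = 3.76×10⁵ V.
W_ext = qΔV = (7.61×10⁻⁶ C)(3.76×10⁵ V) = 2.86 J.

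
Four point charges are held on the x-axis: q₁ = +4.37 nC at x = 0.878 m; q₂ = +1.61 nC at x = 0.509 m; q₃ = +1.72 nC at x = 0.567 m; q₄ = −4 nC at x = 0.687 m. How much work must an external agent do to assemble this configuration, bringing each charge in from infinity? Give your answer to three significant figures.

The assembly work is the sum of pairwise potential energies, U = Σ_{i<j} kqᵢqⱼ/rᵢⱼ.
Pair separations: r₁₂ = 0.369 m, r₁₃ = 0.311 m, r₁₄ = 0.191 m, r₂₃ = 0.0580 m, r₂₄ = 0.178 m, r₃₄ = 0.120 m.
Summing all 6 pair terms gives U = -8.46×10⁻⁷ J.

-8.46×10⁻⁷ J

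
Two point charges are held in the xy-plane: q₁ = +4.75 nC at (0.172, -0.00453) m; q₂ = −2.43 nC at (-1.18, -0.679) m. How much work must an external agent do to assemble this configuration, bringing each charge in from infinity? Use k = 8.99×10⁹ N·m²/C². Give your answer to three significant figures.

-6.87×10⁻⁸ J

The work to assemble the configuration equals its total potential energy, U = Σ kqᵢqⱼ/rᵢⱼ over all pairs.
Pair separations: r₁₂ = 1.51 m.
U = (-6.87×10⁻⁸) = -6.87×10⁻⁸ J.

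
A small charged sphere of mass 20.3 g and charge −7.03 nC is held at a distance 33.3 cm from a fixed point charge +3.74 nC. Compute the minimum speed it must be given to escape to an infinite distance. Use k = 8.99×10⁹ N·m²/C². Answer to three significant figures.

8.36×10⁻³ m/s

To just escape, total mechanical energy must reach zero at infinity: ½mv²_min + U = 0, so ½mv²_min = −U = |kQq|/r.
|U| = |kQq|/r = (8.99×10⁹ N·m²/C²)(3.74×10⁻⁹)(7.03×10⁻⁹)/(0.333) = 7.10×10⁻⁷ J.
v_min = √(2|U|/m) = √(2·7.10×10⁻⁷/0.0203) = 8.36×10⁻³ m/s.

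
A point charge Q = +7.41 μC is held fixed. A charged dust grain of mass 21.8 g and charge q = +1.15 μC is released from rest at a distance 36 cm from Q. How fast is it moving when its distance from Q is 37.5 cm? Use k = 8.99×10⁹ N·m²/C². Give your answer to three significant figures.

Only the electrostatic force acts, so mechanical energy is conserved: ½mv² = U₁ − U₂ = kQq(1/r₁ − 1/r₂).
U₁ − U₂ = (8.99×10⁹ N·m²/C²)(7.41×10⁻⁶ C)(1.15×10⁻⁶ C)(1/0.360 − 1/0.375) = 8.51×10⁻³ J.
v = √(2·8.51×10⁻³/0.0218) = 0.884 m/s.

0.884 m/s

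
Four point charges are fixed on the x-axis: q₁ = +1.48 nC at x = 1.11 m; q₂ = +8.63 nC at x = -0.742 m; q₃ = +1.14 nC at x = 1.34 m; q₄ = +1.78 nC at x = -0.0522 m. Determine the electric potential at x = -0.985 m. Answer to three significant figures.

347 V

Electric potential is a scalar, so the contributions from each charge add algebraically: V = Σ kqᵢ/rᵢ.
Distances from the field point to each charge: r₁ = 2.10 m, r₂ = 0.243 m, r₃ = 2.33 m, r₄ = 0.933 m.
V = k[(1.48×10⁻⁹)/(2.10) + (8.63×10⁻⁹)/(0.243) + (1.14×10⁻⁹)/(2.33) + (1.78×10⁻⁹)/(0.933)] = 347 V.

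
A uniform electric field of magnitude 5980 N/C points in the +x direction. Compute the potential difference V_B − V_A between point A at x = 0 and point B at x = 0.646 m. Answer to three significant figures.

In a uniform field, potential decreases in the direction of E: V_B − V_A = −E·Δx.
V_B − V_A = −(5980 V/m)(0.646 m) = -3860 V.

-3860 V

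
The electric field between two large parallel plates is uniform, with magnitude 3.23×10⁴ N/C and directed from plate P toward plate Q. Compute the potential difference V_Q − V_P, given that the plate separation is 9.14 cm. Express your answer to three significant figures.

-2950 V

In a uniform field, potential decreases in the direction of E: ΔV = −E·d for a displacement d parallel to E.
Going from P to Q is a displacement of 9.14 cm along the field, so V_Q − V_P = −Ed = -2950 V.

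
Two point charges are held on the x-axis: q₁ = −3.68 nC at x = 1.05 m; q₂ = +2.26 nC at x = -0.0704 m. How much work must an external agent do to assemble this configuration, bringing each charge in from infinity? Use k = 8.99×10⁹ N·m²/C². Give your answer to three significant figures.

-6.67×10⁻⁸ J

The assembly work is the sum of pairwise potential energies, U = Σ_{i<j} kqᵢqⱼ/rᵢⱼ.
Pair separations: r₁₂ = 1.12 m.
U = (-6.67×10⁻⁸) = -6.67×10⁻⁸ J.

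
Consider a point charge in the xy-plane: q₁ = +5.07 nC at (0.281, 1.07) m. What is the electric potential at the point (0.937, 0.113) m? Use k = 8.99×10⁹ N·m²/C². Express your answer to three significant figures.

39.3 V

Electric potential is a scalar, so the contributions from each charge add algebraically: V = Σ kqᵢ/rᵢ.
Distances from the field point to each charge: r₁ = 1.16 m.
V = k[(5.07×10⁻⁹)/(1.16)] = 39.3 V.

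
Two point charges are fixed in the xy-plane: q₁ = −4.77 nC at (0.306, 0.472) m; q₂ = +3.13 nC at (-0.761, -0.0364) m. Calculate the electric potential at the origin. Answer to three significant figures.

The total potential is the scalar sum of each charge's contribution, V = Σ kqᵢ/rᵢ.
Distances from the field point to each charge: r₁ = 0.563 m, r₂ = 0.762 m.
V = k[(-4.77×10⁻⁹)/(0.563) + (3.13×10⁻⁹)/(0.762)] = -39.3 V.

-39.3 V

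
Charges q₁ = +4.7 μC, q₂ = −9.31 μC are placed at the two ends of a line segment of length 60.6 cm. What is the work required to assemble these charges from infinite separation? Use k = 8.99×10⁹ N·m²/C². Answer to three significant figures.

-0.649 J

The work to assemble the configuration equals its total potential energy, U = Σ kqᵢqⱼ/rᵢⱼ over all pairs.
The separation is r = 0.606 m.
U = (-0.649) = -0.649 J.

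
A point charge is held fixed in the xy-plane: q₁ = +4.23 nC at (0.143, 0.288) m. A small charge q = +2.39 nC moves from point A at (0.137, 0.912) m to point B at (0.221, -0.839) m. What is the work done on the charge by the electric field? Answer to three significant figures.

The work done by the electric force is W_field = −ΔU = −q(V_B − V_A) = q(V_A − V_B).
At A: distance to the source charge is 0.624 m; V_A = kq₁/r = 60.9 V.
At B: distance to the source charge is 1.13 m; V_B = kq₁/r = 33.7 V.
ΔV = V_B − V_A = -27.3 V.
W_field = −qΔV = −(2.39×10⁻⁹ C)(-27.3 V) = 6.52×10⁻⁸ J.

6.52×10⁻⁸ J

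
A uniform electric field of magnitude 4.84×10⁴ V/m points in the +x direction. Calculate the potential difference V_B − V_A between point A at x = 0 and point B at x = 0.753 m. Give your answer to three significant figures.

-3.64×10⁴ V

In a uniform field, potential decreases in the direction of E: V_B − V_A = −E·Δx.
V_B − V_A = −(4.84×10⁴ V/m)(0.753 m) = -3.64×10⁴ V.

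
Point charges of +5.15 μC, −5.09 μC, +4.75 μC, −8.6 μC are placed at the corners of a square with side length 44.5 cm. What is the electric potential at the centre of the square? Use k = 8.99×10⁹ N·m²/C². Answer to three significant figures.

-1.08×10⁵ V

The total potential is the scalar sum of each charge's contribution, V = Σ kqᵢ/rᵢ.
The distance from each corner to the centre is a√2/2 = 0.315 m.
V = k[(5.15×10⁻⁶)/(0.315) + (-5.09×10⁻⁶)/(0.315) + (4.75×10⁻⁶)/(0.315) + (-8.60×10⁻⁶)/(0.315)] = -1.08×10⁵ V.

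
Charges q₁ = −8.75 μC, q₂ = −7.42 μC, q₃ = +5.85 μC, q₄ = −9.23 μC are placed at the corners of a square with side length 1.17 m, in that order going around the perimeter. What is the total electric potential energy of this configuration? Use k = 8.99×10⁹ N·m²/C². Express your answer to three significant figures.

The assembly work is the sum of pairwise potential energies, U = Σ_{i<j} kqᵢqⱼ/rᵢⱼ.
The four side pairs have separation 1.17 m and the two diagonal pairs 1.65 m.
Summing all 6 pair terms gives U = 0.465 J.

0.465 J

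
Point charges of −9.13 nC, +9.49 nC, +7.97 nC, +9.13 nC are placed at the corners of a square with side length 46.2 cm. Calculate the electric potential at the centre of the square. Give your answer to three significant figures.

480 V

The total potential is the scalar sum of each charge's contribution, V = Σ kqᵢ/rᵢ.
The distance from each corner to the centre is a√2/2 = 0.327 m.
V = k[(-9.13×10⁻⁹)/(0.327) + (9.49×10⁻⁹)/(0.327) + (7.97×10⁻⁹)/(0.327) + (9.13×10⁻⁹)/(0.327)] = 480 V.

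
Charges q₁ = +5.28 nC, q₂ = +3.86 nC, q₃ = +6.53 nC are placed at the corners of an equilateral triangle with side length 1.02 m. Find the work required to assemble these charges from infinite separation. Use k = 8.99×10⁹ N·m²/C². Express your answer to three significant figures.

The assembly work is the sum of pairwise potential energies, U = Σ_{i<j} kqᵢqⱼ/rᵢⱼ.
All three pair separations equal the side length, 1.02 m.
U = (1.80×10⁻⁷) + (3.04×10⁻⁷) + (2.22×10⁻⁷) = 7.06×10⁻⁷ J.

7.06×10⁻⁷ J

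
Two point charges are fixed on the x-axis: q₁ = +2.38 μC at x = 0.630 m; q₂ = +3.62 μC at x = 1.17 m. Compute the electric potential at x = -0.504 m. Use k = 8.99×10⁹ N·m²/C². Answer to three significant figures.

3.83×10⁴ V

The total potential is the scalar sum of each charge's contribution, V = Σ kqᵢ/rᵢ.
Distances from the field point to each charge: r₁ = 1.13 m, r₂ = 1.67 m.
V = k[(2.38×10⁻⁶)/(1.13) + (3.62×10⁻⁶)/(1.67)] = 3.83×10⁴ V.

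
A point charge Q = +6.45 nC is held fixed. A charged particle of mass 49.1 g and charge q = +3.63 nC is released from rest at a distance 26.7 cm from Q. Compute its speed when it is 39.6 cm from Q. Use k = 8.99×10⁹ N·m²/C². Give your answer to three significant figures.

Only the electrostatic force acts, so mechanical energy is conserved: ½mv² = U₁ − U₂ = kQq(1/r₁ − 1/r₂).
U₁ − U₂ = (8.99×10⁹ N·m²/C²)(6.45×10⁻⁹ C)(3.63×10⁻⁹ C)(1/0.267 − 1/0.396) = 2.57×10⁻⁷ J.
v = √(2·2.57×10⁻⁷/0.0491) = 3.23×10⁻³ m/s.

3.23×10⁻³ m/s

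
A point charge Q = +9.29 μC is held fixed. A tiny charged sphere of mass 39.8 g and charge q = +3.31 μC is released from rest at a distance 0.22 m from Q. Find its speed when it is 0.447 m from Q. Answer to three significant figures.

Only the electrostatic force acts, so mechanical energy is conserved: ½mv² = U₁ − U₂ = kQq(1/r₁ − 1/r₂).
U₁ − U₂ = (8.99×10⁹ N·m²/C²)(9.29×10⁻⁶ C)(3.31×10⁻⁶ C)(1/0.220 − 1/0.447) = 0.638 J.
v = √(2·0.638/0.0398) = 5.66 m/s.

5.66 m/s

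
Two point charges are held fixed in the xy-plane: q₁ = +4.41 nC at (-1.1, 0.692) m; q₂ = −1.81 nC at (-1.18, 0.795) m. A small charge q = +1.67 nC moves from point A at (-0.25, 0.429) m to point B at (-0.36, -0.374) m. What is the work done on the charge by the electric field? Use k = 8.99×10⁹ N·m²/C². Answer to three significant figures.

1.52×10⁻⁸ J

The work done by the electric force is W_field = −ΔU = −q(V_B − V_A) = q(V_A − V_B).
At A: distances to the source charges are 0.890 m, 0.999 m; V_A = Σ kqᵢ/rᵢ = 28.3 V.
At B: distances to the source charges are 1.30 m, 1.43 m; V_B = Σ kqᵢ/rᵢ = 19.2 V.
ΔV = V_B − V_A = -9.12 V.
W_field = −qΔV = −(1.67×10⁻⁹ C)(-9.12 V) = 1.52×10⁻⁸ J.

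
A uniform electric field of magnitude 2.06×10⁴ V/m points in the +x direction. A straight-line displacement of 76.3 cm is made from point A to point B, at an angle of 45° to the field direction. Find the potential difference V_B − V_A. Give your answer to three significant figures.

Only the component of displacement along E changes the potential: ΔV = −E·d·cosθ.
ΔV = −(2.06×10⁴ V/m)(0.763 m)cos45° = -1.11×10⁴ V.

-1.11×10⁴ V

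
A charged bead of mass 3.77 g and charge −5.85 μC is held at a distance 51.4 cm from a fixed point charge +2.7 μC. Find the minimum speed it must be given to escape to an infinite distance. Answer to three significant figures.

12.1 m/s

To just escape, total mechanical energy must reach zero at infinity: ½mv²_min + U = 0, so ½mv²_min = −U = |kQq|/r.
|U| = |kQq|/r = (8.99×10⁹ N·m²/C²)(2.70×10⁻⁶)(5.85×10⁻⁶)/(0.514) = 0.276 J.
v_min = √(2|U|/m) = √(2·0.276/3.77×10⁻³) = 12.1 m/s.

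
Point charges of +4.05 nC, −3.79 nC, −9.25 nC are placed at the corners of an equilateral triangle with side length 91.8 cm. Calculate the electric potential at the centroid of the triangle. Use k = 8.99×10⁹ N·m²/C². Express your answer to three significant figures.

-152 V

The total potential is the scalar sum of each charge's contribution, V = Σ kqᵢ/rᵢ.
The distance from each vertex to the centroid is a/√3 = 0.530 m.
V = k[(4.05×10⁻⁹)/(0.530) + (-3.79×10⁻⁹)/(0.530) + (-9.25×10⁻⁹)/(0.530)] = -152 V.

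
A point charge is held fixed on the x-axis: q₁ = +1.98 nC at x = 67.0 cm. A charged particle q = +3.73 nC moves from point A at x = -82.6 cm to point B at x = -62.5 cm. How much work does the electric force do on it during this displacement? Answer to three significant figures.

-6.89×10⁻⁹ J

The work done by the electric force is W_field = −ΔU = −q(V_B − V_A) = q(V_A − V_B).
At A: distance to the source charge is 1.50 m; V_A = kq₁/r = 11.9 V.
At B: distance to the source charge is 1.29 m; V_B = kq₁/r = 13.7 V.
ΔV = V_B − V_A = 1.85 V.
W_field = −qΔV = −(3.73×10⁻⁹ C)(1.85 V) = -6.89×10⁻⁹ J.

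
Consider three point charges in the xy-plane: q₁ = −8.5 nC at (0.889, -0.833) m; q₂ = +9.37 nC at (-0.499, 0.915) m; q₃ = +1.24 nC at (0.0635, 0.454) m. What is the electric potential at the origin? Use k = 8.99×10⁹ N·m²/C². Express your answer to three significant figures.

Electric potential is a scalar, so the contributions from each charge add algebraically: V = Σ kqᵢ/rᵢ.
Distances from the field point to each charge: r₁ = 1.22 m, r₂ = 1.04 m, r₃ = 0.458 m.
V = k[(-8.50×10⁻⁹)/(1.22) + (9.37×10⁻⁹)/(1.04) + (1.24×10⁻⁹)/(0.458)] = 42.4 V.

42.4 V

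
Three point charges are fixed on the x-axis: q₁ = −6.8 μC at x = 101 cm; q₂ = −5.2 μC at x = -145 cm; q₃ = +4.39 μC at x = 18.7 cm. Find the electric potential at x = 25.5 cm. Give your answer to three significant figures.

4.72×10⁵ V

Electric potential is a scalar, so the contributions from each charge add algebraically: V = Σ kqᵢ/rᵢ.
Distances from the field point to each charge: r₁ = 0.755 m, r₂ = 1.71 m, r₃ = 0.0680 m.
V = k[(-6.80×10⁻⁶)/(0.755) + (-5.20×10⁻⁶)/(1.71) + (4.39×10⁻⁶)/(0.0680)] = 4.72×10⁵ V.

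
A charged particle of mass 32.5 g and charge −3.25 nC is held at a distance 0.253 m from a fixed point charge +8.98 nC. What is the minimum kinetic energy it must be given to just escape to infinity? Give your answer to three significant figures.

1.04×10⁻⁶ J

To just escape, total mechanical energy must reach zero at infinity: ½mv²_min + U = 0, so ½mv²_min = −U = |kQq|/r.
|U| = |kQq|/r = (8.99×10⁹ N·m²/C²)(8.98×10⁻⁹)(3.25×10⁻⁹)/(0.253) = 1.04×10⁻⁶ J.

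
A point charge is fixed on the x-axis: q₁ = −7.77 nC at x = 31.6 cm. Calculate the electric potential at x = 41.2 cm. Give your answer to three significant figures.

Electric potential is a scalar, so the contributions from each charge add algebraically: V = Σ kqᵢ/rᵢ.
V = k[(-7.77×10⁻⁹)/(0.0960)] = -728 V.

-728 V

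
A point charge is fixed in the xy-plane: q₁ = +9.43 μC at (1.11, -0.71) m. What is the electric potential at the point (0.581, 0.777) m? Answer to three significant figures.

The total potential is the scalar sum of each charge's contribution, V = Σ kqᵢ/rᵢ.
Distances from the field point to each charge: r₁ = 1.58 m.
V = k[(9.43×10⁻⁶)/(1.58)] = 5.37×10⁴ V.

5.37×10⁴ V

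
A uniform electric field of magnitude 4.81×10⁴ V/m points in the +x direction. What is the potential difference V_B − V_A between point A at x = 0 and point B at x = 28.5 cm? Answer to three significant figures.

In a uniform field, potential decreases in the direction of E: V_B − V_A = −E·Δx.
V_B − V_A = −(4.81×10⁴ V/m)(0.285 m) = -1.37×10⁴ V.

-1.37×10⁴ V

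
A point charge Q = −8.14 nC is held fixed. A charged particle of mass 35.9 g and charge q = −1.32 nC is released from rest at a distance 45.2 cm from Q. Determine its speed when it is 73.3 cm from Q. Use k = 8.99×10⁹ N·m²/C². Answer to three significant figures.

2.14×10⁻³ m/s

Only the electrostatic force acts, so mechanical energy is conserved: ½mv² = U₁ − U₂ = kQq(1/r₁ − 1/r₂).
U₁ − U₂ = (8.99×10⁹ N·m²/C²)(-8.14×10⁻⁹ C)(-1.32×10⁻⁹ C)(1/0.452 − 1/0.733) = 8.19×10⁻⁸ J.
v = √(2·8.19×10⁻⁸/0.0359) = 2.14×10⁻³ m/s.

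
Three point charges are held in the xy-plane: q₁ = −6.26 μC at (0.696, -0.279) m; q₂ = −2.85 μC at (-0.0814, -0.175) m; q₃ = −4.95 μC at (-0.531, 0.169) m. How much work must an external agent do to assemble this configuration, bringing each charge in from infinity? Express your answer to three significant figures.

0.642 J

The work to assemble the configuration equals its total potential energy, U = Σ kqᵢqⱼ/rᵢⱼ over all pairs.
Pair separations: r₁₂ = 0.784 m, r₁₃ = 1.31 m, r₂₃ = 0.566 m.
U = (0.204) + (0.213) + (0.224) = 0.642 J.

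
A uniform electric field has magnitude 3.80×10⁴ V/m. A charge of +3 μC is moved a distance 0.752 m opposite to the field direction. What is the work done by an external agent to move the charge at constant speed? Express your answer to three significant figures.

The potential change for a displacement 0.752 m opposite to the field direction is ΔV = +Ed = 2.86×10⁴ V.
W_ext = qΔV = 0.0857 J.

0.0857 J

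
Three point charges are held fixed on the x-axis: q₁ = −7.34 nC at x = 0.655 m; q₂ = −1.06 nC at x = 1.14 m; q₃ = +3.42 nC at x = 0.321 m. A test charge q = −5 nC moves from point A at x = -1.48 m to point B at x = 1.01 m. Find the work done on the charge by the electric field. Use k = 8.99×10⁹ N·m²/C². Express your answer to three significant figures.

-9.85×10⁻⁷ J

The work done by the electric force is W_field = −ΔU = −q(V_B − V_A) = q(V_A − V_B).
At A: distances to the source charges are 2.13 m, 2.62 m, 1.80 m; V_A = Σ kqᵢ/rᵢ = -17.5 V.
At B: distances to the source charges are 0.355 m, 0.130 m, 0.689 m; V_B = Σ kqᵢ/rᵢ = -215 V.
ΔV = V_B − V_A = -197 V.
W_field = −qΔV = −(-5.00×10⁻⁹ C)(-197 V) = -9.85×10⁻⁷ J.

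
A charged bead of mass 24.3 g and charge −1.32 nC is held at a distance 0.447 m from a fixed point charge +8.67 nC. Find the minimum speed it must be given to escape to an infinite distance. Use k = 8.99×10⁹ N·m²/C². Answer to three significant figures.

To just escape, total mechanical energy must reach zero at infinity: ½mv²_min + U = 0, so ½mv²_min = −U = |kQq|/r.
|U| = |kQq|/r = (8.99×10⁹ N·m²/C²)(8.67×10⁻⁹)(1.32×10⁻⁹)/(0.447) = 2.30×10⁻⁷ J.
v_min = √(2|U|/m) = √(2·2.30×10⁻⁷/0.0243) = 4.35×10⁻³ m/s.

4.35×10⁻³ m/s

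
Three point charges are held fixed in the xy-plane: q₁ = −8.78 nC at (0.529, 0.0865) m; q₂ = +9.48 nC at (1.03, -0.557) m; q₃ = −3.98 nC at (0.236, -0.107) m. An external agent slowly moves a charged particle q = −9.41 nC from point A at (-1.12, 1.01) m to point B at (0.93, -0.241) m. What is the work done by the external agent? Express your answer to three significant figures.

For quasistatic motion the external work equals the change in potential energy: W_ext = qΔV = q(V_B − V_A).
At A: distances to the source charges are 1.89 m, 2.66 m, 1.76 m; V_A = Σ kqᵢ/rᵢ = -30.1 V.
At B: distances to the source charges are 0.518 m, 0.331 m, 0.707 m; V_B = Σ kqᵢ/rᵢ = 54.1 V.
ΔV = V_B − V_A = 84.2 V.
W_ext = qΔV = (-9.41×10⁻⁹ C)(84.2 V) = -7.92×10⁻⁷ J.

-7.92×10⁻⁷ J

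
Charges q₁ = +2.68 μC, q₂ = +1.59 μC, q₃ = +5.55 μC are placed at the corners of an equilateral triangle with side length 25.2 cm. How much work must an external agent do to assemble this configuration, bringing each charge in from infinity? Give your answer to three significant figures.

The assembly work is the sum of pairwise potential energies, U = Σ_{i<j} kqᵢqⱼ/rᵢⱼ.
All three pair separations equal the side length, 0.252 m.
U = (0.152) + (0.531) + (0.315) = 0.997 J.

0.997 J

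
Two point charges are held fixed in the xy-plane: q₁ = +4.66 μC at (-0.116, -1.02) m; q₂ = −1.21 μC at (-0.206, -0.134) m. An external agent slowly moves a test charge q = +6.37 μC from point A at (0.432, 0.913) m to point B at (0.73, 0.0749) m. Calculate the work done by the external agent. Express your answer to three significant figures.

0.0443 J

For quasistatic motion the external work equals the change in potential energy: W_ext = qΔV = q(V_B − V_A).
At A: distances to the source charges are 2.01 m, 1.23 m; V_A = Σ kqᵢ/rᵢ = 1.20×10⁴ V.
At B: distances to the source charges are 1.38 m, 0.959 m; V_B = Σ kqᵢ/rᵢ = 1.89×10⁴ V.
ΔV = V_B − V_A = 6960 V.
W_ext = qΔV = (6.37×10⁻⁶ C)(6960 V) = 0.0443 J.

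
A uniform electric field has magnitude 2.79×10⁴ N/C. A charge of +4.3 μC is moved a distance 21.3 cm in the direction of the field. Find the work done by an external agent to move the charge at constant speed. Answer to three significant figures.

The potential change for a displacement 21.3 cm in the direction of the field is ΔV = −Ed = -5940 V.
W_ext = qΔV = -0.0256 J.

-0.0256 J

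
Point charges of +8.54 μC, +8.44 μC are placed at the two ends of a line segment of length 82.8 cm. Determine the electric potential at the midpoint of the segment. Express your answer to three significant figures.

Electric potential is a scalar, so the contributions from each charge add algebraically: V = Σ kqᵢ/rᵢ.
Each charge is 0.414 m from the midpoint.
V = k[(8.54×10⁻⁶)/(0.414) + (8.44×10⁻⁶)/(0.414)] = 3.69×10⁵ V.

3.69×10⁵ V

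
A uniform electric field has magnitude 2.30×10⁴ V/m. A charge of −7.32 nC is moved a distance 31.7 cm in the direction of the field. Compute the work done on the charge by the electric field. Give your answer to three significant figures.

The potential change for a displacement 31.7 cm in the direction of the field is ΔV = −Ed = -7290 V.
W_field = −qΔV = -5.34×10⁻⁵ J.

-5.34×10⁻⁵ J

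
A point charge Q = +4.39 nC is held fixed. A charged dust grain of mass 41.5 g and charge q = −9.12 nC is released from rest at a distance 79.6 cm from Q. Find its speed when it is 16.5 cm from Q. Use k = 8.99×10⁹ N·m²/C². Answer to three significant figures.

Only the electrostatic force acts, so mechanical energy is conserved: ½mv² = U₁ − U₂ = kQq(1/r₁ − 1/r₂).
U₁ − U₂ = (8.99×10⁹ N·m²/C²)(4.39×10⁻⁹ C)(-9.12×10⁻⁹ C)(1/0.796 − 1/0.165) = 1.73×10⁻⁶ J.
v = √(2·1.73×10⁻⁶/0.0415) = 9.13×10⁻³ m/s.

9.13×10⁻³ m/s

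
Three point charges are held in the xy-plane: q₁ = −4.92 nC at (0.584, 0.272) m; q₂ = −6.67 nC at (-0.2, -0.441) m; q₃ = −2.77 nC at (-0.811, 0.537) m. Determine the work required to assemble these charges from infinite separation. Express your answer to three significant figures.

The assembly work is the sum of pairwise potential energies, U = Σ_{i<j} kqᵢqⱼ/rᵢⱼ.
Pair separations: r₁₂ = 1.06 m, r₁₃ = 1.42 m, r₂₃ = 1.15 m.
U = (2.78×10⁻⁷) + (8.63×10⁻⁸) + (1.44×10⁻⁷) = 5.09×10⁻⁷ J.

5.09×10⁻⁷ J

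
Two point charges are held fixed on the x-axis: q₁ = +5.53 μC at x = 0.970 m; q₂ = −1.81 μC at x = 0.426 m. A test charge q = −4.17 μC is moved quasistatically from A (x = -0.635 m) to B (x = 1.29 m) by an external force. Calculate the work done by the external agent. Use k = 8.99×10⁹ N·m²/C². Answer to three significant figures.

For quasistatic motion the external work equals the change in potential energy: W_ext = qΔV = q(V_B − V_A).
At A: distances to the source charges are 1.60 m, 1.06 m; V_A = Σ kqᵢ/rᵢ = 1.56×10⁴ V.
At B: distances to the source charges are 0.320 m, 0.864 m; V_B = Σ kqᵢ/rᵢ = 1.37×10⁵ V.
ΔV = V_B − V_A = 1.21×10⁵ V.
W_ext = qΔV = (-4.17×10⁻⁶ C)(1.21×10⁵ V) = -0.504 J.

-0.504 J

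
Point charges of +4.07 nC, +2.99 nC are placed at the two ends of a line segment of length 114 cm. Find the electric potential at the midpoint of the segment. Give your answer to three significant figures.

111 V

The total potential is the scalar sum of each charge's contribution, V = Σ kqᵢ/rᵢ.
Each charge is 0.570 m from the midpoint.
V = k[(4.07×10⁻⁹)/(0.570) + (2.99×10⁻⁹)/(0.570)] = 111 V.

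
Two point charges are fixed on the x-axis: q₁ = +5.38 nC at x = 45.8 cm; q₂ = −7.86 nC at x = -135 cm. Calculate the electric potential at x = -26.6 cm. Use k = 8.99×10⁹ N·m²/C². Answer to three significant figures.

1.62 V

The total potential is the scalar sum of each charge's contribution, V = Σ kqᵢ/rᵢ.
Distances from the field point to each charge: r₁ = 0.724 m, r₂ = 1.08 m.
V = k[(5.38×10⁻⁹)/(0.724) + (-7.86×10⁻⁹)/(1.08)] = 1.62 V.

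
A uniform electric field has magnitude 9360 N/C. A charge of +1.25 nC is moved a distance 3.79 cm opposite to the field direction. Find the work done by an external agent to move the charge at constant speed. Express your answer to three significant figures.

The potential change for a displacement 3.79 cm opposite to the field direction is ΔV = +Ed = 355 V.
W_ext = qΔV = 4.43×10⁻⁷ J.

4.43×10⁻⁷ J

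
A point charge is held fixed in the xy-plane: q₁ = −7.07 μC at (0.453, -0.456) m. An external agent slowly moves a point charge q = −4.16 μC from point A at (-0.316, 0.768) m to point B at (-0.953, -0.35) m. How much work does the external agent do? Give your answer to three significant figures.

For quasistatic motion the external work equals the change in potential energy: W_ext = qΔV = q(V_B − V_A).
At A: distance to the source charge is 1.45 m; V_A = kq₁/r = -4.40×10⁴ V.
At B: distance to the source charge is 1.41 m; V_B = kq₁/r = -4.51×10⁴ V.
ΔV = V_B − V_A = -1110 V.
W_ext = qΔV = (-4.16×10⁻⁶ C)(-1110 V) = 4.61×10⁻³ J.

4.61×10⁻³ J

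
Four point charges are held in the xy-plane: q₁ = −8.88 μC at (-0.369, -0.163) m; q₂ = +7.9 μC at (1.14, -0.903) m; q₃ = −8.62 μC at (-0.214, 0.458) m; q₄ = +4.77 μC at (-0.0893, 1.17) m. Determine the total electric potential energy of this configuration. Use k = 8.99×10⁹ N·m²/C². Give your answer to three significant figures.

-0.269 J

The work to assemble the configuration equals its total potential energy, U = Σ kqᵢqⱼ/rᵢⱼ over all pairs.
Pair separations: r₁₂ = 1.68 m, r₁₃ = 0.640 m, r₁₄ = 1.36 m, r₂₃ = 1.92 m, r₂₄ = 2.41 m, r₃₄ = 0.723 m.
Summing all 6 pair terms gives U = -0.269 J.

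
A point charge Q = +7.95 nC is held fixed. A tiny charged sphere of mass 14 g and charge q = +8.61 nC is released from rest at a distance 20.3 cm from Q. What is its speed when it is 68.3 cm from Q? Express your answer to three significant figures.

Only the electrostatic force acts, so mechanical energy is conserved: ½mv² = U₁ − U₂ = kQq(1/r₁ − 1/r₂).
U₁ − U₂ = (8.99×10⁹ N·m²/C²)(7.95×10⁻⁹ C)(8.61×10⁻⁹ C)(1/0.203 − 1/0.683) = 2.13×10⁻⁶ J.
v = √(2·2.13×10⁻⁶/0.0140) = 0.0174 m/s.

0.0174 m/s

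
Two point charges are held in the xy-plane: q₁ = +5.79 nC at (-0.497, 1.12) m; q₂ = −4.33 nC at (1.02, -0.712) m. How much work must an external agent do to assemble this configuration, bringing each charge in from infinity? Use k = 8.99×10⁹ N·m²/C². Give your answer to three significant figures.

-9.48×10⁻⁸ J

The assembly work is the sum of pairwise potential energies, U = Σ_{i<j} kqᵢqⱼ/rᵢⱼ.
Pair separations: r₁₂ = 2.38 m.
U = (-9.48×10⁻⁸) = -9.48×10⁻⁸ J.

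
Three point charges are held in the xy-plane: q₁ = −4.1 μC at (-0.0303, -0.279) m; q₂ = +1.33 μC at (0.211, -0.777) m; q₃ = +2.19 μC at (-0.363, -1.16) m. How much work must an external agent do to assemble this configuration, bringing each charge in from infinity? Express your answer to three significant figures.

-0.136 J

The assembly work is the sum of pairwise potential energies, U = Σ_{i<j} kqᵢqⱼ/rᵢⱼ.
Pair separations: r₁₂ = 0.553 m, r₁₃ = 0.942 m, r₂₃ = 0.690 m.
U = (-0.0886) + (-0.0857) + (0.0379) = -0.136 J.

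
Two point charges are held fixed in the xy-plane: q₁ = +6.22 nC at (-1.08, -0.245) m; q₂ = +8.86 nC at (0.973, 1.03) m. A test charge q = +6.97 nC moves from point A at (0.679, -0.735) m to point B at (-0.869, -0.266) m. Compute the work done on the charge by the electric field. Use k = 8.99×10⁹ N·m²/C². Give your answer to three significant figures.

-1.56×10⁻⁶ J

The work done by the electric force is W_field = −ΔU = −q(V_B − V_A) = q(V_A − V_B).
At A: distances to the source charges are 1.83 m, 1.79 m; V_A = Σ kqᵢ/rᵢ = 75.1 V.
At B: distances to the source charges are 0.212 m, 2.25 m; V_B = Σ kqᵢ/rᵢ = 299 V.
ΔV = V_B − V_A = 224 V.
W_field = −qΔV = −(6.97×10⁻⁹ C)(224 V) = -1.56×10⁻⁶ J.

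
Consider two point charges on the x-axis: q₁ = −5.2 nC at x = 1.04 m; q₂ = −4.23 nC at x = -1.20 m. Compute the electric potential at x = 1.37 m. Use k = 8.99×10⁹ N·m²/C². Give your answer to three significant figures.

Electric potential is a scalar, so the contributions from each charge add algebraically: V = Σ kqᵢ/rᵢ.
Distances from the field point to each charge: r₁ = 0.330 m, r₂ = 2.57 m.
V = k[(-5.20×10⁻⁹)/(0.330) + (-4.23×10⁻⁹)/(2.57)] = -156 V.

-156 V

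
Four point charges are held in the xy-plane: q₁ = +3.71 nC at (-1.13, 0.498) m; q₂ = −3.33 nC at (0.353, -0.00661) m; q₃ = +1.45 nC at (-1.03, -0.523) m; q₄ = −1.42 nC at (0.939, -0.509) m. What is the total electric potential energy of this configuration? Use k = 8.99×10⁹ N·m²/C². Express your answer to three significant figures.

The work to assemble the configuration equals its total potential energy, U = Σ kqᵢqⱼ/rᵢⱼ over all pairs.
Pair separations: r₁₂ = 1.57 m, r₁₃ = 1.03 m, r₁₄ = 2.30 m, r₂₃ = 1.48 m, r₂₄ = 0.772 m, r₃₄ = 1.97 m.
Summing all 6 pair terms gives U = -2.81×10⁻⁸ J.

-2.81×10⁻⁸ J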